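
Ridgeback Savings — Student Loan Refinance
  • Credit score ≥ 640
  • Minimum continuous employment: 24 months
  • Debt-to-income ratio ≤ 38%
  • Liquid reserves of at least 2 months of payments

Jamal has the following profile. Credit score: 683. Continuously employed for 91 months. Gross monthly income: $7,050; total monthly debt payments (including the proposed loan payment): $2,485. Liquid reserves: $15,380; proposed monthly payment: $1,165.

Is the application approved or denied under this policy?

Credit score 683 ≥ 640 (meets)
Employment 91 ≥ 24 months
DTI: 2,485 ÷ 7,050 = 35.2%, within the 38% cap
Reserves: 15,380 ÷ 1,165 = 13.2 months (meets 2-month minimum)
All criteria satisfied.

Approved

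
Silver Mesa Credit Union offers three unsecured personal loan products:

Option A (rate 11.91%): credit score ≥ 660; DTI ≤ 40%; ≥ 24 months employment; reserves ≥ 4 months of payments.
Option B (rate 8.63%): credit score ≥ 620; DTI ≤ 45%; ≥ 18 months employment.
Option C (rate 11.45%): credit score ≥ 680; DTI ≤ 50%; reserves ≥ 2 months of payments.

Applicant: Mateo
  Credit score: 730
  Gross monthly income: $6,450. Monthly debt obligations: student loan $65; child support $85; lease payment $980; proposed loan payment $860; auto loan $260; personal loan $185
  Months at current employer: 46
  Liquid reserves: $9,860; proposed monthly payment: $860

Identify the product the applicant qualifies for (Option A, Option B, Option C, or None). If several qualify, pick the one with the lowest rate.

Option B

Total debts = (65 + 85 + 980 + 860 + 260 + 185) = 2,435; DTI = 2,435/6,450 = 37.8%.
Reserves = 9,860/860 = 11.5 months.
Option A: score 730 ≥ 660; DTI 37.8% ≤ 40%; employment 46 ≥ 24 mo; reserves 11.5 ≥ 4 mo → qualifies.
Option B: score 730 ≥ 620; DTI 37.8% ≤ 45%; employment 46 ≥ 18 mo → qualifies.
Option C: score 730 ≥ 680; DTI 37.8% ≤ 50%; reserves 11.5 ≥ 2 mo → qualifies.
Qualifying: Option A, Option B, Option C. Lowest rate is 8.63% → Option B.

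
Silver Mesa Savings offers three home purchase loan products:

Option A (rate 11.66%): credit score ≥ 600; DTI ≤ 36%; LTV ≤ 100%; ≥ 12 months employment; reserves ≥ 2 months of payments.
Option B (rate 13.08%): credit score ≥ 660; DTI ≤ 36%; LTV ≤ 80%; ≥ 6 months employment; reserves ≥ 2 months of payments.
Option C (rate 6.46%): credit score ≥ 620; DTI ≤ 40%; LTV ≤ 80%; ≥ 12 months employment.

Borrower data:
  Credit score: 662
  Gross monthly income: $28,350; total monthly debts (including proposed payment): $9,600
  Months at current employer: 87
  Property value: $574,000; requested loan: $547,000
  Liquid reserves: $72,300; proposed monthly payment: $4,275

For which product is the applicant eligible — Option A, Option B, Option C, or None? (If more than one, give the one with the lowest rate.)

DTI = 9,600/28,350 = 33.9%.
LTV = 547,000/574,000 = 95.3%.
Reserves = 72,300/4,275 = 16.9 months.
Option A: score 662 ≥ 600; DTI 33.9% ≤ 36%; LTV 95.3% ≤ 100%; employment 87 ≥ 12 mo; reserves 16.9 ≥ 2 mo → qualifies.
Option B: score 662 ≥ 660; DTI 33.9% ≤ 36%; LTV 95.3% > 80%; employment 87 ≥ 6 mo; reserves 16.9 ≥ 2 mo → does not qualify.
Option C: score 662 ≥ 620; DTI 33.9% ≤ 40%; LTV 95.3% > 80%; employment 87 ≥ 12 mo → does not qualify.

Option A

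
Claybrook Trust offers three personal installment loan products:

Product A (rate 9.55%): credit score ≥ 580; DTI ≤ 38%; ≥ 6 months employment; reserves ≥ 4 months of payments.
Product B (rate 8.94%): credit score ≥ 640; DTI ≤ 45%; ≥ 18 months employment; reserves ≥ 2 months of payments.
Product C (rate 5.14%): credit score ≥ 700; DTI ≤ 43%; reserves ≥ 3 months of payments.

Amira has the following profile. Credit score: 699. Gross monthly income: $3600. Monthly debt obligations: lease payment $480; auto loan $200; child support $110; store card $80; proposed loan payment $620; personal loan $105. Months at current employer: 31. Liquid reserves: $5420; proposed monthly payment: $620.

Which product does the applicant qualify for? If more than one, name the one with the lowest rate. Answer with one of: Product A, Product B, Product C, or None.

Total debts = (480 + 200 + 110 + 80 + 620 + 105) = 1,595; DTI = 1,595/3,600 = 44.3%.
Reserves = 5,420/620 = 8.7 months.
Product A: score 699 ≥ 580; DTI 44.3% > 38%; employment 31 ≥ 6 mo; reserves 8.7 ≥ 4 mo → does not qualify.
Product B: score 699 ≥ 640; DTI 44.3% ≤ 45%; employment 31 ≥ 18 mo; reserves 8.7 ≥ 2 mo → qualifies.
Product C: score 699 < 700; DTI 44.3% > 43%; reserves 8.7 ≥ 3 mo → does not qualify.

Product B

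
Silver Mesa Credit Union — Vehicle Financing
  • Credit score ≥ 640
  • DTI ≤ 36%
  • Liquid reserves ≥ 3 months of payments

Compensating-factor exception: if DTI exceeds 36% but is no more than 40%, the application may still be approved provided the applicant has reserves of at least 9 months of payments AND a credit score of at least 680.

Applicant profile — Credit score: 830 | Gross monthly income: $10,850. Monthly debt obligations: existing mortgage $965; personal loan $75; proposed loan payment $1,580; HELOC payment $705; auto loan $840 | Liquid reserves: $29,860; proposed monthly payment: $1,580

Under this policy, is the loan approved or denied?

Credit score 830 ≥ 640 (meets base)
Total debts = (965 + 75 + 1,580 + 705 + 840) = 4,165. DTI = 4,165/10,850 = 38.4% > 36% — standard DTI limit exceeded.
Reserves = 29,860/1,580 = 18.9 months ≥ 3
38.4% falls in the override range (36%–40%), so the compensating-factor test applies.
Reserves 18.9 ≥ 9 months; credit score 830 ≥ 680.
Both compensating conditions met → exception applies.

Approved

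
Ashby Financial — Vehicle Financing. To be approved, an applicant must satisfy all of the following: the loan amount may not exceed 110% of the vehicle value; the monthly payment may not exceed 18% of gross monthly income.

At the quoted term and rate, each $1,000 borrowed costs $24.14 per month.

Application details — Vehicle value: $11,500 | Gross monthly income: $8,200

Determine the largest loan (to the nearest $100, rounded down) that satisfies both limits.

$12,600

Payment cap: 18% × $8,200 = $1,476/month.
At $24.14 per $1,000, that supports 1,476/24.14 × 1,000 ≈ $61,143 → $61,100.
LTV cap: 110% × $11,500 = $12,650 → $12,600.
Binding constraint: loan-to-value.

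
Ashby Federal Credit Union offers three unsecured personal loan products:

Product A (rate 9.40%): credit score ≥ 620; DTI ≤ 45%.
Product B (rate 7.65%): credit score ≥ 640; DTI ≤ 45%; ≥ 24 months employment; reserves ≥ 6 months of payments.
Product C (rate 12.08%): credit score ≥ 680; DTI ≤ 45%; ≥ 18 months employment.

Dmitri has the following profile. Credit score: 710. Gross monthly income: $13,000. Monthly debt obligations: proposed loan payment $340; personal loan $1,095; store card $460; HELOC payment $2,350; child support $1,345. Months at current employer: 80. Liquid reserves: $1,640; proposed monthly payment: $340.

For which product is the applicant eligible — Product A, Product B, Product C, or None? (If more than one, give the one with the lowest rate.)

Product A

Total debts = (340 + 1,095 + 460 + 2,350 + 1,345) = 5,590; DTI = 5,590/13,000 = 43%.
Reserves = 1,640/340 = 4.8 months.
Product A: score 710 ≥ 620; DTI 43% ≤ 45% → qualifies.
Product B: score 710 ≥ 640; DTI 43% ≤ 45%; employment 80 ≥ 24 mo; reserves 4.8 < 6 mo → does not qualify.
Product C: score 710 ≥ 680; DTI 43% ≤ 45%; employment 80 ≥ 18 mo → qualifies.
Qualifying: Product A, Product C. Lowest rate is 9.40% → Product A.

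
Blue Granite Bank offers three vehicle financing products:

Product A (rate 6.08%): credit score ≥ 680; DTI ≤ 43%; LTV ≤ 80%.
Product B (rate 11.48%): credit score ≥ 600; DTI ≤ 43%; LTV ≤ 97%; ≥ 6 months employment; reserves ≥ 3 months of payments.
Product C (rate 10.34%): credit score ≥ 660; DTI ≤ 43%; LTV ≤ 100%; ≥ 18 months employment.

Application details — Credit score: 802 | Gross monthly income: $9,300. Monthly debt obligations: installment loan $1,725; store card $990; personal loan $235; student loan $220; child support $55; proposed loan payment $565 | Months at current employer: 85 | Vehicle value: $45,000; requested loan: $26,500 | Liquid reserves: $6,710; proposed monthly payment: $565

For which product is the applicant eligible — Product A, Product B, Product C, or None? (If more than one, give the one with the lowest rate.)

Product A

Total debts = (1,725 + 990 + 235 + 220 + 55 + 565) = 3,790; DTI = 3,790/9,300 = 40.8%.
LTV = 26,500/45,000 = 58.9%.
Reserves = 6,710/565 = 11.9 months.
Product A: score 802 ≥ 680; DTI 40.8% ≤ 43%; LTV 58.9% ≤ 80% → qualifies.
Product B: score 802 ≥ 600; DTI 40.8% ≤ 43%; LTV 58.9% ≤ 97%; employment 85 ≥ 6 mo; reserves 11.9 ≥ 3 mo → qualifies.
Product C: score 802 ≥ 660; DTI 40.8% ≤ 43%; LTV 58.9% ≤ 100%; employment 85 ≥ 18 mo → qualifies.
Qualifying: Product A, Product B, Product C. Lowest rate is 6.08% → Product A.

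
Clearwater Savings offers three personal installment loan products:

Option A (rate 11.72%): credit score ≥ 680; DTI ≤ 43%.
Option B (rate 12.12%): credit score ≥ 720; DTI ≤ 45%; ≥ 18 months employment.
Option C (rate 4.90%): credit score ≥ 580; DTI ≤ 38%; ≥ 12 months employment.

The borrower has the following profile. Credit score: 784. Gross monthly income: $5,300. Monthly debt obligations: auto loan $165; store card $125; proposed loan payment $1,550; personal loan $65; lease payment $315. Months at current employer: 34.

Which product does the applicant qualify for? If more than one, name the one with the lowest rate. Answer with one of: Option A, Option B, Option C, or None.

Total debts = (165 + 125 + 1,550 + 65 + 315) = 2,220; DTI = 2,220/5,300 = 41.9%.
Option A: score 784 ≥ 680; DTI 41.9% ≤ 43% → qualifies.
Option B: score 784 ≥ 720; DTI 41.9% ≤ 45%; employment 34 ≥ 18 mo → qualifies.
Option C: score 784 ≥ 580; DTI 41.9% > 38%; employment 34 ≥ 12 mo → does not qualify.
Qualifying: Option A, Option B. Lowest rate is 11.72% → Option A.

Option A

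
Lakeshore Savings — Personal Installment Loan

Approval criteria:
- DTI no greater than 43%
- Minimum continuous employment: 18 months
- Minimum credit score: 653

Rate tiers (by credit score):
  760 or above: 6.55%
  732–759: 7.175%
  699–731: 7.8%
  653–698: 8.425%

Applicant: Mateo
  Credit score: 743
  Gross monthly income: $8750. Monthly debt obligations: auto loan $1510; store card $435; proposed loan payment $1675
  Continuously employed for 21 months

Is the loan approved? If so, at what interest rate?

Credit score 743 ≥ 653 (meets minimum)
Employment 21 ≥ 18 months
Total monthly debts = (1,510 + 435 + 1,675) = 3,620. DTI = 3,620/8,750 = 41.4% ≤ 43%
All requirements met. Score 743 falls in the 732–759 tier → 7.175%.

Approved at 7.175%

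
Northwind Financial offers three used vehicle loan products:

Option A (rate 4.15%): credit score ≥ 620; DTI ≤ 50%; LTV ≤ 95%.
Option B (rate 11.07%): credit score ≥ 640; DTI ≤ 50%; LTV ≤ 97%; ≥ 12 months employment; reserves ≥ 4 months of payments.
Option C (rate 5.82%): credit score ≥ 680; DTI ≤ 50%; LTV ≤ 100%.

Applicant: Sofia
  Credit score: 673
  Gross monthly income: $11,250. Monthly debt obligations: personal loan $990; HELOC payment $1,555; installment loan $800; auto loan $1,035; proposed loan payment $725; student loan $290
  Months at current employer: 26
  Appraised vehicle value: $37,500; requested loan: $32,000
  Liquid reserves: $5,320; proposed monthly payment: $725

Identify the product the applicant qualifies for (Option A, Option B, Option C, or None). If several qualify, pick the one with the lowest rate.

Total debts = (990 + 1,555 + 800 + 1,035 + 725 + 290) = 5,395; DTI = 5,395/11,250 = 48%.
LTV = 32,000/37,500 = 85.3%.
Reserves = 5,320/725 = 7.3 months.
Option A: score 673 ≥ 620; DTI 48% ≤ 50%; LTV 85.3% ≤ 95% → qualifies.
Option B: score 673 ≥ 640; DTI 48% ≤ 50%; LTV 85.3% ≤ 97%; employment 26 ≥ 12 mo; reserves 7.3 ≥ 4 mo → qualifies.
Option C: score 673 < 680; DTI 48% ≤ 50%; LTV 85.3% ≤ 100% → does not qualify.
Qualifying: Option A, Option B. Lowest rate is 4.15% → Option A.

Option A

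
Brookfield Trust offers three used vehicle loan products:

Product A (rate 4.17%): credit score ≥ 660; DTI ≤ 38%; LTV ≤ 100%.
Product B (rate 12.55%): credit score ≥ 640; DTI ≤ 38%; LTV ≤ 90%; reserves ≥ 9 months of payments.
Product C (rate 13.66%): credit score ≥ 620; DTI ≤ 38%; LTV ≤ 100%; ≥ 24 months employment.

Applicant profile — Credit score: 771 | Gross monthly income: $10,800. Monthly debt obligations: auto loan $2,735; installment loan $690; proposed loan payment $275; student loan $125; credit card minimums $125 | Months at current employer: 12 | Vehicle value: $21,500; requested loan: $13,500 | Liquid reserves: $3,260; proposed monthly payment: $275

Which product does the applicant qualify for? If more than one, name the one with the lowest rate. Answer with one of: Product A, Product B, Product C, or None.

Product A

Total debts = (2,735 + 690 + 275 + 125 + 125) = 3,950; DTI = 3,950/10,800 = 36.6%.
LTV = 13,500/21,500 = 62.8%.
Reserves = 3,260/275 = 11.9 months.
Product A: score 771 ≥ 660; DTI 36.6% ≤ 38%; LTV 62.8% ≤ 100% → qualifies.
Product B: score 771 ≥ 640; DTI 36.6% ≤ 38%; LTV 62.8% ≤ 90%; reserves 11.9 ≥ 9 mo → qualifies.
Product C: score 771 ≥ 620; DTI 36.6% ≤ 38%; LTV 62.8% ≤ 100%; employment 12 < 24 mo → does not qualify.
Qualifying: Product A, Product B. Lowest rate is 4.17% → Product A.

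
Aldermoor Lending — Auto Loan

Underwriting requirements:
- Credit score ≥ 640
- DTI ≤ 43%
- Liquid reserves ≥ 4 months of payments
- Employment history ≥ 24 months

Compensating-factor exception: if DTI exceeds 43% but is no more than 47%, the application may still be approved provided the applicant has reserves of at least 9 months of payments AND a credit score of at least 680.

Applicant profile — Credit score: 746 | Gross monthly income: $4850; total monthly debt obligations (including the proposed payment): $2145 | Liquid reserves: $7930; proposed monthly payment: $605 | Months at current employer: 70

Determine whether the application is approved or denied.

Approved

Credit score 746 ≥ 640 (meets base)
DTI: 2,145 ÷ 4,850 = 44.2%, over the 43% base limit.
Reserves = 7,930/605 = 13.1 months ≥ 4
Employment 70 ≥ 24 months
44.2% falls in the override range (43%–47%), so the compensating-factor test applies.
Override check — reserves: 13.1 mo (ok); score: 746 (ok).
Both compensating conditions met → exception applies.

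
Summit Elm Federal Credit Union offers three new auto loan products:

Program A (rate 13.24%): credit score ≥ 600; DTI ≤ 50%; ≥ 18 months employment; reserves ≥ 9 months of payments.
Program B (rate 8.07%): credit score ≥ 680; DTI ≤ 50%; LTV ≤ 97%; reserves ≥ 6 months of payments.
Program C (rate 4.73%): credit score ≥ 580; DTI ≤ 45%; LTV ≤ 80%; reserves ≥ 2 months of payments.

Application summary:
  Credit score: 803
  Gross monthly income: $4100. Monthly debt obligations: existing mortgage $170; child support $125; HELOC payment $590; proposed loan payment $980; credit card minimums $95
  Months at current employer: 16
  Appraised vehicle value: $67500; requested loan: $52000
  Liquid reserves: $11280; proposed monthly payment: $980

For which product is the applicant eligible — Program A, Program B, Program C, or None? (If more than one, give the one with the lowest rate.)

Program B

Total debts = (170 + 125 + 590 + 980 + 95) = 1,960; DTI = 1,960/4,100 = 47.8%.
LTV = 52,000/67,500 = 77%.
Reserves = 11,280/980 = 11.5 months.
Program A: score 803 ≥ 600; DTI 47.8% ≤ 50%; employment 16 < 18 mo; reserves 11.5 ≥ 9 mo → does not qualify.
Program B: score 803 ≥ 680; DTI 47.8% ≤ 50%; LTV 77% ≤ 97%; reserves 11.5 ≥ 6 mo → qualifies.
Program C: score 803 ≥ 580; DTI 47.8% > 45%; LTV 77% ≤ 80%; reserves 11.5 ≥ 2 mo → does not qualify.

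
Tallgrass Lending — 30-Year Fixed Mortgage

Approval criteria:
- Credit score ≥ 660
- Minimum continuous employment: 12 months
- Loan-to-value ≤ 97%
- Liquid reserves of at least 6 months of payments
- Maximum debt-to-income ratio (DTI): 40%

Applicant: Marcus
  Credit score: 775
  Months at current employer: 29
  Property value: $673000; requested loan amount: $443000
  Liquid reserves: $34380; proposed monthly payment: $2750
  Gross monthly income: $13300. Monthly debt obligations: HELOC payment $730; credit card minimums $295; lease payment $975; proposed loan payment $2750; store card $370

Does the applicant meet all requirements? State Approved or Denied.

Credit score 775 ≥ 660 (meets)
Employment 29 ≥ 12 months
LTV: 443,000 ÷ 673,000 = 65.8%, within 97% cap
Reserves: 34,380 ÷ 2,750 = 12.5 months (meets 6-month minimum)
Total monthly debts = (730 + 295 + 975 + 2,750 + 370) = 5,120. DTI = 5,120/13,300 = 38.5% ≤ 40%
All criteria satisfied.

Approved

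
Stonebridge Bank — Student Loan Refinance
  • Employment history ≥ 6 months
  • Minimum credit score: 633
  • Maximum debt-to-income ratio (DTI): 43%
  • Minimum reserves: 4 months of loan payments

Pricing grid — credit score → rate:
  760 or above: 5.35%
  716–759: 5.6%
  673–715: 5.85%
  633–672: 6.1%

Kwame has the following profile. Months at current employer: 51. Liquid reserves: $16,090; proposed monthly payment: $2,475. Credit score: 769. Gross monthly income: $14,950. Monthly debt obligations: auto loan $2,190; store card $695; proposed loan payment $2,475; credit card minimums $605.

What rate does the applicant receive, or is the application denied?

Approved at 5.35%

Credit score 769 ≥ 633 (meets minimum)
Employment 51 ≥ 6 months
Reserves: 16,090 ÷ 2,475 = 6.5 months (meets 4-month minimum)
Total monthly debts = (2,190 + 695 + 2,475 + 605) = 5,965. DTI = 5,965/14,950 = 39.9% ≤ 43%
All requirements met. Score 769 falls in the 760 or above tier → 5.35%.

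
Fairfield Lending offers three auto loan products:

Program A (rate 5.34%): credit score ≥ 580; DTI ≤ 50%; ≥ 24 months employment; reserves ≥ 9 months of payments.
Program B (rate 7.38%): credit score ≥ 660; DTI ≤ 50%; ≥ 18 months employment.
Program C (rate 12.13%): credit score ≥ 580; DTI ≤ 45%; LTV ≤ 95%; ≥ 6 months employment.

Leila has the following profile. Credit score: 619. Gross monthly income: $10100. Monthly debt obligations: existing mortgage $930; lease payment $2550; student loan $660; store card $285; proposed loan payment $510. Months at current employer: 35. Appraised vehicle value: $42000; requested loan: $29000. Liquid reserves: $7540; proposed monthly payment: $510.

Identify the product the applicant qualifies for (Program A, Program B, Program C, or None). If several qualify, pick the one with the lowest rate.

Total debts = (930 + 2,550 + 660 + 285 + 510) = 4,935; DTI = 4,935/10,100 = 48.9%.
LTV = 29,000/42,000 = 69%.
Reserves = 7,540/510 = 14.8 months.
Program A: score 619 ≥ 580; DTI 48.9% ≤ 50%; employment 35 ≥ 24 mo; reserves 14.8 ≥ 9 mo → qualifies.
Program B: score 619 < 660; DTI 48.9% ≤ 50%; employment 35 ≥ 18 mo → does not qualify.
Program C: score 619 ≥ 580; DTI 48.9% > 45%; LTV 69% ≤ 95%; employment 35 ≥ 6 mo → does not qualify.

Program A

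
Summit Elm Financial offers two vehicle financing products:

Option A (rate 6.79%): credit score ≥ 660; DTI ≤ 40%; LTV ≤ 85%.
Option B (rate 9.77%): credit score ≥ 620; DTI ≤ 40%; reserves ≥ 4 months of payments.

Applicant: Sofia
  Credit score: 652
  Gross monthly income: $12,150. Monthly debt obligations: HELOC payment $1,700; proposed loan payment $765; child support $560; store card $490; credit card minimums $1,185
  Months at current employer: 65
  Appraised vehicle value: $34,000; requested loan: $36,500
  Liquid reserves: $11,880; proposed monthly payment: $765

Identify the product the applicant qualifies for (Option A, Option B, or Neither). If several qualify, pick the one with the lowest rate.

Option B

Total debts = (1,700 + 765 + 560 + 490 + 1,185) = 4,700; DTI = 4,700/12,150 = 38.7%.
LTV = 36,500/34,000 = 107.4%.
Reserves = 11,880/765 = 15.5 months.
Option A: score 652 < 660; DTI 38.7% ≤ 40%; LTV 107.4% > 85% → does not qualify.
Option B: score 652 ≥ 620; DTI 38.7% ≤ 40%; reserves 15.5 ≥ 4 mo → qualifies.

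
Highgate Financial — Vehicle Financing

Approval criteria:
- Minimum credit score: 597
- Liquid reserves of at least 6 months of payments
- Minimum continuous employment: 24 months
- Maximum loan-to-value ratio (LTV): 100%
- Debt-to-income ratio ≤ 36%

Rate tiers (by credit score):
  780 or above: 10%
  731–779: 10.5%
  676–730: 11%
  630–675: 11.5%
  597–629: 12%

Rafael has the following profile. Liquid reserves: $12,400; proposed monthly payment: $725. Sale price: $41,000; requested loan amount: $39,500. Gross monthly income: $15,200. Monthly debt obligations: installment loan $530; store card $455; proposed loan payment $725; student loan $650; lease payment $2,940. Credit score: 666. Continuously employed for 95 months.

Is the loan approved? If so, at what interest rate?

Approved at 11.5%

Credit score 666 ≥ 597 (meets minimum)
Total monthly debts = (530 + 455 + 725 + 650 + 2,940) = 5,300. Debt-to-income = 5,300/15,200 = 34.9% — meets 36% limit
LTV = 39,500/41,000 = 96.3% ≤ 100%
Employment 95 ≥ 24 months
Liquid reserves cover 12,400/725 = 17.1 months — ≥ 6 required
All requirements met. Score 666 falls in the 630–675 tier → 11.5%.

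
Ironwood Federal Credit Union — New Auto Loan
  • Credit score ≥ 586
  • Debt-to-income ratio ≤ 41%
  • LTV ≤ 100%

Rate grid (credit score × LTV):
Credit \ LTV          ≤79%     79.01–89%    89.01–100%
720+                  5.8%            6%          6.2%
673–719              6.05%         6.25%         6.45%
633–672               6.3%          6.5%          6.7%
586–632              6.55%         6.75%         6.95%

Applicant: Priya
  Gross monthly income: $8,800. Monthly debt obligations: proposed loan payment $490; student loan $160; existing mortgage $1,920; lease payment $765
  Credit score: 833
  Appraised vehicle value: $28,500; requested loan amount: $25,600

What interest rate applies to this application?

Credit score 833 ≥ 586; Total monthly debts = (490 + 160 + 1,920 + 765) = 3,335. DTI = 3,335/8,800 = 37.9% ≤ 41%
LTV: 25,600 ÷ 28,500 = 89.8%, within 100% cap
Row: 833 falls in 720+. Column: 89.8% falls in 89.01–100%. Rate = 6.2%.

6.2%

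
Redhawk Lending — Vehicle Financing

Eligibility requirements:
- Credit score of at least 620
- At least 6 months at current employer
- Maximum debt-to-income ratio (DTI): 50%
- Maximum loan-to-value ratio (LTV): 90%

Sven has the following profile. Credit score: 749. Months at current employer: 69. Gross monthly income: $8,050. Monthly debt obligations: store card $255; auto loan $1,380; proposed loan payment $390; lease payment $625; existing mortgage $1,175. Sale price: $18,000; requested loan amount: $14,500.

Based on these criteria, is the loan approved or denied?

Credit score 749 ≥ 620 (meets)
Employment 69 ≥ 6 months
Total monthly debts = (255 + 1,380 + 390 + 625 + 1,175) = 3,825. DTI = 3,825/8,050 = 47.5% ≤ 50%
Loan-to-value = 14,500/18,000 = 80.6% — pass (90% max)
All criteria satisfied.

Approved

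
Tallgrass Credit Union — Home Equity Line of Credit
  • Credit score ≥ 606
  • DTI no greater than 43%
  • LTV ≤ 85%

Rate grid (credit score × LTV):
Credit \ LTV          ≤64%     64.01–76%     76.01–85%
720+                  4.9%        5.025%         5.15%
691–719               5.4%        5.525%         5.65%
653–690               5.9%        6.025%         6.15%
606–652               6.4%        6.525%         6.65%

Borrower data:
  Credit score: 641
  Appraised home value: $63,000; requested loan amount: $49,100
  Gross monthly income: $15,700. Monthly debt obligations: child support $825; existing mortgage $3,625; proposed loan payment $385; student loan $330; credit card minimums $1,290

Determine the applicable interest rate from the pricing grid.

Credit score 641 ≥ 606; Total monthly debts = (825 + 3,625 + 385 + 330 + 1,290) = 6,455. Debt-to-income = 6,455/15,700 = 41.1% — meets 43% limit
Loan-to-value = 49,100/63,000 = 77.9% — pass (85% max)
Score 641 is in the 606–652 band; LTV 77.9% is in the 76.01–85% band → 6.65%.

6.65%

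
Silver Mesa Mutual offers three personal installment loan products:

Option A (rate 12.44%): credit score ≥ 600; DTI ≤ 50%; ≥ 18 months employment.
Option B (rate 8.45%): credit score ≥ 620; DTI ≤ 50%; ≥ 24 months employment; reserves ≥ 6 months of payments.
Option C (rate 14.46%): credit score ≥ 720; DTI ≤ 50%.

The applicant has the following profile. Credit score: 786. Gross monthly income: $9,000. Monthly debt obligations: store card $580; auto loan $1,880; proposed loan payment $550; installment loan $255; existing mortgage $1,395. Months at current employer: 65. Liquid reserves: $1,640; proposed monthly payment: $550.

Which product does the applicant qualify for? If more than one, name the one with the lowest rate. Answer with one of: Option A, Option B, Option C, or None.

Total debts = (580 + 1,880 + 550 + 255 + 1,395) = 4,660; DTI = 4,660/9,000 = 51.8%.
Reserves = 1,640/550 = 3.0 months.
Option A: score 786 ≥ 600; DTI 51.8% > 50%; employment 65 ≥ 18 mo → does not qualify.
Option B: score 786 ≥ 620; DTI 51.8% > 50%; employment 65 ≥ 24 mo; reserves 3.0 < 6 mo → does not qualify.
Option C: score 786 ≥ 720; DTI 51.8% > 50% → does not qualify.

None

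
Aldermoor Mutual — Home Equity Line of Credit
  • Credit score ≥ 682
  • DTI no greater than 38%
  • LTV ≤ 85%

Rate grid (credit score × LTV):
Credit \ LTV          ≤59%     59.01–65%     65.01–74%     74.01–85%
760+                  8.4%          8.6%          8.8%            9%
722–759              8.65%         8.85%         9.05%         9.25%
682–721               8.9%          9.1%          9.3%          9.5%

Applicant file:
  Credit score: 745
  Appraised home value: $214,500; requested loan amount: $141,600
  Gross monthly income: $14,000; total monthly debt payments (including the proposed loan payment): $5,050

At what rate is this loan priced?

9.05%

Credit score 745 ≥ 682; DTI = 5,050/14,000 = 36.1% ≤ 38%
LTV = 141,600/214,500 = 66% ≤ 85%
Row: 745 falls in 722–759. Column: 66% falls in 65.01–74%. Rate = 9.05%.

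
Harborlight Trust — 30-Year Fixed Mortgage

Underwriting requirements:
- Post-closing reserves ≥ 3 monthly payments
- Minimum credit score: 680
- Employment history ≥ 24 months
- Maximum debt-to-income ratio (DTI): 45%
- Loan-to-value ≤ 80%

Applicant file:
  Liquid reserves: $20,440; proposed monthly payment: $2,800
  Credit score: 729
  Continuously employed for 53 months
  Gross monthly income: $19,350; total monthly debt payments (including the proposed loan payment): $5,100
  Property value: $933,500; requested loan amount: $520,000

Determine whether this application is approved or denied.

Reserves = 20,440/2,800 = 7.3 months ≥ 3
Credit score 729 ≥ 680 (meets)
Employment 53 ≥ 24 months
DTI: 5,100 ÷ 19,350 = 26.4%, within the 45% cap
Loan-to-value = 520,000/933,500 = 55.7% — pass (80% max)
All criteria satisfied.

Approved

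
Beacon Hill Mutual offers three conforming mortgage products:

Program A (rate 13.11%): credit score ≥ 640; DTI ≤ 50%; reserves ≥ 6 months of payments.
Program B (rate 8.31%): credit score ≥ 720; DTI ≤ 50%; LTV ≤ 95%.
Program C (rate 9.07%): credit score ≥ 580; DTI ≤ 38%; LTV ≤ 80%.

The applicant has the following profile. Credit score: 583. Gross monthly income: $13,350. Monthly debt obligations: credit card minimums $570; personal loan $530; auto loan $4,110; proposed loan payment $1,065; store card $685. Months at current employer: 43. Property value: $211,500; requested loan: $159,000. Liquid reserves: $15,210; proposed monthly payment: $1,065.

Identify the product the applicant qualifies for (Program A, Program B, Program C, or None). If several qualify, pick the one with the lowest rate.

Total debts = (570 + 530 + 4,110 + 1,065 + 685) = 6,960; DTI = 6,960/13,350 = 52.1%.
LTV = 159,000/211,500 = 75.2%.
Reserves = 15,210/1,065 = 14.3 months.
Program A: score 583 < 640; DTI 52.1% > 50%; reserves 14.3 ≥ 6 mo → does not qualify.
Program B: score 583 < 720; DTI 52.1% > 50%; LTV 75.2% ≤ 95% → does not qualify.
Program C: score 583 ≥ 580; DTI 52.1% > 38%; LTV 75.2% ≤ 80% → does not qualify.

None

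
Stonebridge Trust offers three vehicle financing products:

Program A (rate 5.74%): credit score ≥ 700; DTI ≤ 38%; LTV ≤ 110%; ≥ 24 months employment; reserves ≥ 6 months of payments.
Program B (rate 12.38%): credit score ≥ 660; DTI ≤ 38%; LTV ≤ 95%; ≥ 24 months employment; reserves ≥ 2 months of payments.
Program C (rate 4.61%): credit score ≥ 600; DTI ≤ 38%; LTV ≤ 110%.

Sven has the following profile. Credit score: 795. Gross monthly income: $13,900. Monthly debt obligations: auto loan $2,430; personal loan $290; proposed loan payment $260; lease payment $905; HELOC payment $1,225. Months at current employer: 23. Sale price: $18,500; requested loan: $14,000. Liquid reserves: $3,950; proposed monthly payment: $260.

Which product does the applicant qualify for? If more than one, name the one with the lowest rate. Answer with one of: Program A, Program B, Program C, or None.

Total debts = (2,430 + 290 + 260 + 905 + 1,225) = 5,110; DTI = 5,110/13,900 = 36.8%.
LTV = 14,000/18,500 = 75.7%.
Reserves = 3,950/260 = 15.2 months.
Program A: score 795 ≥ 700; DTI 36.8% ≤ 38%; LTV 75.7% ≤ 110%; employment 23 < 24 mo; reserves 15.2 ≥ 6 mo → does not qualify.
Program B: score 795 ≥ 660; DTI 36.8% ≤ 38%; LTV 75.7% ≤ 95%; employment 23 < 24 mo; reserves 15.2 ≥ 2 mo → does not qualify.
Program C: score 795 ≥ 600; DTI 36.8% ≤ 38%; LTV 75.7% ≤ 110% → qualifies.

Program C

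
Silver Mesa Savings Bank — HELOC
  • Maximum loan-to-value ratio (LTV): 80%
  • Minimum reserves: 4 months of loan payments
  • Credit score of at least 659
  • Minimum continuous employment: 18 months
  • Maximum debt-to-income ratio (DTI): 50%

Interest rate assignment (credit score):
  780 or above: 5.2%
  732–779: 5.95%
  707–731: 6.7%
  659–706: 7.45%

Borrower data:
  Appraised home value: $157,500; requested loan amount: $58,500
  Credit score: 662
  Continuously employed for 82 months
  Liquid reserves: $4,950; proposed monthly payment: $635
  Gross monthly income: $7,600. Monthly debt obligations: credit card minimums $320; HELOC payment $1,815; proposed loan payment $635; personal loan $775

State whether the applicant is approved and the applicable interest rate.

Credit score 662 ≥ 659 (meets minimum)
Liquid reserves cover 4,950/635 = 7.8 months — ≥ 4 required
Loan-to-value = 58,500/157,500 = 37.1% — pass (80% max)
Employment 82 ≥ 18 months
Total monthly debts = (320 + 1,815 + 635 + 775) = 3,545. DTI = 3,545/7,600 = 46.6% ≤ 50%
All requirements met. Score 662 falls in the 659–706 tier → 7.45%.

Approved at 7.45%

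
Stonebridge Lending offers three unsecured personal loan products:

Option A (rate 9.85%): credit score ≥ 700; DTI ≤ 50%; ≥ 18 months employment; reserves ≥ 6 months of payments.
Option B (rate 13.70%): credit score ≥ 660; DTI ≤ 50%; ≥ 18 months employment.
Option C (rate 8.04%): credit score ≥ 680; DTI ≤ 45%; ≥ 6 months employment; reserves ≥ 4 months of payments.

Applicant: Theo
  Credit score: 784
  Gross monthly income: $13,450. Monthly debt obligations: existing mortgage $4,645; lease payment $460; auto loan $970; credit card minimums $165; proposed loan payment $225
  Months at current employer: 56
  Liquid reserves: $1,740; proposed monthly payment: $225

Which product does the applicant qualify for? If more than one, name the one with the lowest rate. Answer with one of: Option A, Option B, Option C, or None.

Total debts = (4,645 + 460 + 970 + 165 + 225) = 6,465; DTI = 6,465/13,450 = 48.1%.
Reserves = 1,740/225 = 7.7 months.
Option A: score 784 ≥ 700; DTI 48.1% ≤ 50%; employment 56 ≥ 18 mo; reserves 7.7 ≥ 6 mo → qualifies.
Option B: score 784 ≥ 660; DTI 48.1% ≤ 50%; employment 56 ≥ 18 mo → qualifies.
Option C: score 784 ≥ 680; DTI 48.1% > 45%; employment 56 ≥ 6 mo; reserves 7.7 ≥ 4 mo → does not qualify.
Qualifying: Option A, Option B. Lowest rate is 9.85% → Option A.

Option A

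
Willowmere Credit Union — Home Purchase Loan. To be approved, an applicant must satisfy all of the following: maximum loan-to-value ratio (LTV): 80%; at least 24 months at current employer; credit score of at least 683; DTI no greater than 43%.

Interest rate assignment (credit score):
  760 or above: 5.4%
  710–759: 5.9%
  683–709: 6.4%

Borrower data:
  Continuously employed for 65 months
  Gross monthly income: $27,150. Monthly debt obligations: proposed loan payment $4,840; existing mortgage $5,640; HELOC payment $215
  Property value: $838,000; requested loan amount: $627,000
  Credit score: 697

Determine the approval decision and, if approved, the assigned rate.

Credit score 697 ≥ 683 (meets minimum)
Total monthly debts = (4,840 + 5,640 + 215) = 10,695. Debt-to-income = 10,695/27,150 = 39.4% — meets 43% limit
Loan-to-value = 627,000/838,000 = 74.8% — pass (80% max)
Employment 65 ≥ 24 months
All requirements met. Score 697 falls in the 683–709 tier → 6.4%.

Approved at 6.4%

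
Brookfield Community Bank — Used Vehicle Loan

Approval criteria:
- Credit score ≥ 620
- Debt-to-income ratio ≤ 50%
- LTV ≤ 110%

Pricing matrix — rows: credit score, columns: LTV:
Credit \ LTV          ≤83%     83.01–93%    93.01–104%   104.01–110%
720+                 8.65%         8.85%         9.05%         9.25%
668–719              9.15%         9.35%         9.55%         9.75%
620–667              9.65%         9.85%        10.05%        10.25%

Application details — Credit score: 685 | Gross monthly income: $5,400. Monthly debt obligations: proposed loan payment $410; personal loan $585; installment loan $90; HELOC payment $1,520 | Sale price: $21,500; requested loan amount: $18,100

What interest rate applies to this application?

Credit score 685 ≥ 620; Total monthly debts = (410 + 585 + 90 + 1,520) = 2,605. DTI: 2,605 ÷ 5,400 = 48.2%, within the 50% cap
Loan-to-value = 18,100/21,500 = 84.2% — pass (110% max)
Row: 685 falls in 668–719. Column: 84.2% falls in 83.01–93%. Rate = 9.35%.

9.35%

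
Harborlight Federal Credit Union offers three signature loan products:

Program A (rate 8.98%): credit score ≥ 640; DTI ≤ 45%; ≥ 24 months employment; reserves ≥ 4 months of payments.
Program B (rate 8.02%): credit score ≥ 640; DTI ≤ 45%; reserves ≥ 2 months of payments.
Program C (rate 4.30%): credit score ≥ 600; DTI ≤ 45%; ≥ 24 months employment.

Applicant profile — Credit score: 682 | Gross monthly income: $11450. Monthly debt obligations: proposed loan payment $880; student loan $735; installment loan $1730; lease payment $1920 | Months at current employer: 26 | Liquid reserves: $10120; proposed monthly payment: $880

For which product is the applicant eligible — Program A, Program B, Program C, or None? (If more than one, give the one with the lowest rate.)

None

Total debts = (880 + 735 + 1,730 + 1,920) = 5,265; DTI = 5,265/11,450 = 46%.
Reserves = 10,120/880 = 11.5 months.
Program A: score 682 ≥ 640; DTI 46% > 45%; employment 26 ≥ 24 mo; reserves 11.5 ≥ 4 mo → does not qualify.
Program B: score 682 ≥ 640; DTI 46% > 45%; reserves 11.5 ≥ 2 mo → does not qualify.
Program C: score 682 ≥ 600; DTI 46% > 45%; employment 26 ≥ 24 mo → does not qualify.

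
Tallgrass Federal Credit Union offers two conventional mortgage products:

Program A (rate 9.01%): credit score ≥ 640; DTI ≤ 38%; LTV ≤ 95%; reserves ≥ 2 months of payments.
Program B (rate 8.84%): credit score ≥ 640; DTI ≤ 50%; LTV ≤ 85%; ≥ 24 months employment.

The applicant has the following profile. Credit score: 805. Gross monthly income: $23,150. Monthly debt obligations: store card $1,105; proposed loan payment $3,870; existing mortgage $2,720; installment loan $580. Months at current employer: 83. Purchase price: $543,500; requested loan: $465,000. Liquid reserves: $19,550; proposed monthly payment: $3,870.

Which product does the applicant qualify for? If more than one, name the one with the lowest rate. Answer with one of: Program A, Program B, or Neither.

Total debts = (1,105 + 3,870 + 2,720 + 580) = 8,275; DTI = 8,275/23,150 = 35.7%.
LTV = 465,000/543,500 = 85.6%.
Reserves = 19,550/3,870 = 5.1 months.
Program A: score 805 ≥ 640; DTI 35.7% ≤ 38%; LTV 85.6% ≤ 95%; reserves 5.1 ≥ 2 mo → qualifies.
Program B: score 805 ≥ 640; DTI 35.7% ≤ 50%; LTV 85.6% > 85%; employment 83 ≥ 24 mo → does not qualify.

Program A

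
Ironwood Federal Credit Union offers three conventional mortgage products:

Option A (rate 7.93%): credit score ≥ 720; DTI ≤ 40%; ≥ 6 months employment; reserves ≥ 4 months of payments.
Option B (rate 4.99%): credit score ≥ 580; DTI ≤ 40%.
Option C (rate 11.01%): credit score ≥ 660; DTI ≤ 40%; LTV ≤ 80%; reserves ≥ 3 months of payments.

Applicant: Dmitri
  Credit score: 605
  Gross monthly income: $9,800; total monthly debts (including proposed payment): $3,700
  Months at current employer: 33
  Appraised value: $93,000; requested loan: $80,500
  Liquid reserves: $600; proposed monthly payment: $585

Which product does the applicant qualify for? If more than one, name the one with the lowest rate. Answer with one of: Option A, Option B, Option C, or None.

DTI = 3,700/9,800 = 37.8%.
LTV = 80,500/93,000 = 86.6%.
Reserves = 600/585 = 1.0 months.
Option A: score 605 < 720; DTI 37.8% ≤ 40%; employment 33 ≥ 6 mo; reserves 1.0 < 4 mo → does not qualify.
Option B: score 605 ≥ 580; DTI 37.8% ≤ 40% → qualifies.
Option C: score 605 < 660; DTI 37.8% ≤ 40%; LTV 86.6% > 80%; reserves 1.0 < 3 mo → does not qualify.

Option B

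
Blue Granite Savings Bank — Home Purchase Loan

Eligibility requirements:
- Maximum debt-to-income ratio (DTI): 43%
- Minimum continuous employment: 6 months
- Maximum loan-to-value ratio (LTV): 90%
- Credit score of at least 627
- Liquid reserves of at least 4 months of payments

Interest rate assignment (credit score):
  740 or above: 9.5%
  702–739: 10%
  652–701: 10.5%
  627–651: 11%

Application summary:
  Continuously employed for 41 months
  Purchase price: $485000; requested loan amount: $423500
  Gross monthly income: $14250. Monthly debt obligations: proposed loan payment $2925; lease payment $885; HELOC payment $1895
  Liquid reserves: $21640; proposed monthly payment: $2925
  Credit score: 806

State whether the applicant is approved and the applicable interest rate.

Approved at 9.5%

Credit score 806 ≥ 627 (meets minimum)
Total monthly debts = (2,925 + 885 + 1,895) = 5,705. DTI = 5,705/14,250 = 40% ≤ 43%
LTV = 423,500/485,000 = 87.3% ≤ 90%
Reserves: 21,640 ÷ 2,925 = 7.4 months (meets 4-month minimum)
Employment 41 ≥ 6 months
All requirements met. Score 806 falls in the 740 or above tier → 9.5%.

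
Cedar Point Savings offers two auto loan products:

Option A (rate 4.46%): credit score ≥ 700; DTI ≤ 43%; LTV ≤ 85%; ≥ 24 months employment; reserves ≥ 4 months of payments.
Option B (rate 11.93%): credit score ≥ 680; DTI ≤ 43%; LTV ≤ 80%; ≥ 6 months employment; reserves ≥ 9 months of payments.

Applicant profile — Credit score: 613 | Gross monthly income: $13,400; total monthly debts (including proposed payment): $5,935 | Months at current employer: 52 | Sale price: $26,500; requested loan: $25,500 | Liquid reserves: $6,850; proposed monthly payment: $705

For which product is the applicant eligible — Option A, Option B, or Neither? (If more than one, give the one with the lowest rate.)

DTI = 5,935/13,400 = 44.3%.
LTV = 25,500/26,500 = 96.2%.
Reserves = 6,850/705 = 9.7 months.
Option A: score 613 < 700; DTI 44.3% > 43%; LTV 96.2% > 85%; employment 52 ≥ 24 mo; reserves 9.7 ≥ 4 mo → does not qualify.
Option B: score 613 < 680; DTI 44.3% > 43%; LTV 96.2% > 80%; employment 52 ≥ 6 mo; reserves 9.7 ≥ 9 mo → does not qualify.

Neither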